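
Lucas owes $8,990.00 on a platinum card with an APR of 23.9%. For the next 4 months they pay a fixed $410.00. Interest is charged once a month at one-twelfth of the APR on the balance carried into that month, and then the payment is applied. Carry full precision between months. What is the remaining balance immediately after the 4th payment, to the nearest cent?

$8,038.24

Monthly rate r = 23.9%/12 = 1.99167% = 0.0199167.
Each month: B ← B·(1+r) − $410.00.
Month 1: interest $179.05; balance after payment $8,759.05.
Month 2: interest $174.45; balance after payment $8,523.50.
Month 3: interest $169.76; balance after payment $8,283.26.
Month 4: interest $164.97; balance after payment $8,038.24.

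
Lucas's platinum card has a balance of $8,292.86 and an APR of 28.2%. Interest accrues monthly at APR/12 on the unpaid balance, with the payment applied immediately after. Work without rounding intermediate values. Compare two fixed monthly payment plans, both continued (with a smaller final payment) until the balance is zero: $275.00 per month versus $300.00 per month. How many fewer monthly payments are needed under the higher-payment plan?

Monthly rate r = 28.2%/12 = 2.35% = 0.0235.
At $275.00/mo: n = ⌈−ln(1 − rB₀/P)/ln(1+r)⌉ = 54 payments (last $26.11); total interest = total paid − $8,292.86 = $6,308.25.
At $300.00/mo: 46 payments (last $44.81); total interest $5,251.95.
Payments saved = 54 − 46 = 8.

8 fewer payments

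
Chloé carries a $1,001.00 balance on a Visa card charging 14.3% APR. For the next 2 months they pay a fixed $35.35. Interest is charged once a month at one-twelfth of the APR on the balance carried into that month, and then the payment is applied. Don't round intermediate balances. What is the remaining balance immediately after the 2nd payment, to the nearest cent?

$953.88

Monthly rate r = 14.3%/12 = 1.19167% = 0.0119167.
Each month: B ← B·(1+r) − $35.35.
Month 1: interest $11.93; balance after payment $977.58.
Month 2: interest $11.65; balance after payment $953.88.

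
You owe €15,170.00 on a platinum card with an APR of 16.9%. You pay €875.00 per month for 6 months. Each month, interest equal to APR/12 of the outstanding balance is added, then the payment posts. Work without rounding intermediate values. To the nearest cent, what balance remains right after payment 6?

€11,059.50

Monthly rate r = 16.9%/12 = 1.40833% = 0.0140833.
Each month: B ← B·(1+r) − €875.00.
Month 1: interest €213.64; balance after payment €14,508.64.
Month 2: interest €204.33; balance after payment €13,837.97.
Month 3: interest €194.88; balance after payment €13,157.86.
Month 4: interest €185.31; balance after payment €12,468.17.
Month 5: interest €175.59; balance after payment €11,768.76.
Month 6: interest €165.74; balance after payment €11,059.50.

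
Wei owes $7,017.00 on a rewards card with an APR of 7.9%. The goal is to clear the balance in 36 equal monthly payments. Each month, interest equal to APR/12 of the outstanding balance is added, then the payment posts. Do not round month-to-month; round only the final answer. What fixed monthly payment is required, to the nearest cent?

$219.56

Monthly rate r = 7.9%/12 = 0.658333% = 0.00658333.
Level-payment amortization: P = B₀·r / (1 − (1+r)^(−n)) = 7017.00·0.00658333 / (1 − 1.00658^(−36)).
Denominator 1 − (1+r)^(−36) = 0.21039565.
P = 46.1953 / 0.21039565 ≈ 219.56.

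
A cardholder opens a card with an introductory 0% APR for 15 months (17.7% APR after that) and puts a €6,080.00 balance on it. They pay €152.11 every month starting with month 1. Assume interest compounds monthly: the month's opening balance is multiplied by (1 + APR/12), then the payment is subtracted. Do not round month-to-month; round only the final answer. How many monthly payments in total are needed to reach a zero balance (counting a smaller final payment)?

Promo months 1–15 at r₀ = 0%/12 = 0; months 16+ at r₁ = 17.7%/12 = 0.01475.
After month 15 (no interest yet): B = €6,080.00 − 15·€152.11 = €3,798.35.
Then at r₁ with €152.11/mo: n₂ = −ln(1 − r₁·B/P)/ln(1+r₁) ≈ 31.37 → 32 more payments.

47 payments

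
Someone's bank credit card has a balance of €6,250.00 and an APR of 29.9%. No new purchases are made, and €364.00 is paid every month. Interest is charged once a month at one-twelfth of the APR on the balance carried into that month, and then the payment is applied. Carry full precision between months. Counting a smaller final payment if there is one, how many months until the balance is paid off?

23 payments

Monthly rate r = 29.9%/12 = 2.49167% = 0.0249167.
Recurrence: B ← B·(1+r) − €364.00.
Month 1: interest €155.73; balance after payment €6,041.73.
Month 2: interest €150.54; balance after payment €5,828.27.
Closed form: n = −ln(1 − rB₀/P)/ln(1+r) = −ln(0.57217)/ln(1.02492) ≈ 22.685, so the balance reaches zero during payment 23.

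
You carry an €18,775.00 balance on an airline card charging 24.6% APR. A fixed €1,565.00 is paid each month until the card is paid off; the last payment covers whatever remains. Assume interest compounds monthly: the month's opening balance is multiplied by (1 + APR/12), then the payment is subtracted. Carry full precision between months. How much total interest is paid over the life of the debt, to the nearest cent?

Monthly rate r = 24.6%/12 = 2.05% = 0.0205.
Payoff takes n = ⌈−ln(1 − rB₀/P)/ln(1+r)⌉ = ⌈13.910⌉ = 14 payments; the last is €1,425.79.
Total paid = 13·€1,565.00 + €1,425.79 = €21,770.79.
Total interest = total paid − principal = €21,770.79 − €18,775.00 = €2,995.79.

€2,995.79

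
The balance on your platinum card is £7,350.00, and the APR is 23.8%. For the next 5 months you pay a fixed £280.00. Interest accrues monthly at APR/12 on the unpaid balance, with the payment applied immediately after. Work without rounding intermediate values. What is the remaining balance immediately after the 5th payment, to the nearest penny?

Monthly rate r = 23.8%/12 = 1.98333% = 0.0198333.
Each month: B ← B·(1+r) − £280.00.
Month 1: interest £145.78; balance after payment £7,215.77.
Month 2: interest £143.11; balance after payment £7,078.89.
Month 3: interest £140.40; balance after payment £6,939.29.
Month 4: interest £137.63; balance after payment £6,796.91.
Month 5: interest £134.81; balance after payment £6,651.72.

£6,651.72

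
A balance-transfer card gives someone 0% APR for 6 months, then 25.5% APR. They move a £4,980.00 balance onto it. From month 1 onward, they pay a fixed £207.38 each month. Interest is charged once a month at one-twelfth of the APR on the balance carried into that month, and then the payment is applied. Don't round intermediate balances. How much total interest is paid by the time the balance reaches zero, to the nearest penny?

£1,023.52

Promo months 1–6 at r₀ = 0%/12 = 0; months 7+ at r₁ = 25.5%/12 = 0.02125.
After month 6 (no interest yet): B = £4,980.00 − 6·£207.38 = £3,735.72.
Then at r₁ with £207.38/mo: n₂ = −ln(1 − r₁·B/P)/ln(1+r₁) ≈ 22.95 → 23 more payments.
Total paid = 28·£207.38 + £196.88 = £6,003.52; interest = £6,003.52 − £4,980.00 = £1,023.52.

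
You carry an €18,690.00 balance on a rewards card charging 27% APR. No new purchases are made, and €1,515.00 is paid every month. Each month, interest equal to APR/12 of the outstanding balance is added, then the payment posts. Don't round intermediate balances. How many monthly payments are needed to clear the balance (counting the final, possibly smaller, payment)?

15 months

Monthly rate r = 27%/12 = 2.25% = 0.0225.
Recurrence: B ← B·(1+r) − €1,515.00.
Month 1: interest €420.52; balance after payment €17,595.53.
Month 2: interest €395.90; balance after payment €16,476.42.
Closed form: n = −ln(1 − rB₀/P)/ln(1+r) = −ln(0.72243)/ln(1.0225) ≈ 14.613, so the balance reaches zero during payment 15.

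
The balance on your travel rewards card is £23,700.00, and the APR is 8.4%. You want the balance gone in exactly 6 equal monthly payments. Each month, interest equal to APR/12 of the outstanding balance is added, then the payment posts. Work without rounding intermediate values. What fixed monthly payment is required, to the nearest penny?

Monthly rate r = 8.4%/12 = 0.7% = 0.007.
Level-payment amortization: P = B₀·r / (1 − (1+r)^(−n)) = 23700.00·0.007 / (1 − 1.007^(−6)).
Denominator 1 − (1+r)^(−6) = 0.0409899097.
P = 165.9 / 0.0409899097 ≈ 4047.34.

£4,047.34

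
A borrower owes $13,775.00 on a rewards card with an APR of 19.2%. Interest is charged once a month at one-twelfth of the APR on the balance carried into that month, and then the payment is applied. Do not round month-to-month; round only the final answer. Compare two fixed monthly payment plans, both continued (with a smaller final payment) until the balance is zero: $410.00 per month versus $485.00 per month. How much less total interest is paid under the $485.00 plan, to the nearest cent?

$1,407.17

Monthly rate r = 19.2%/12 = 1.6% = 0.016.
At $410.00/mo: n = ⌈−ln(1 − rB₀/P)/ln(1+r)⌉ = 49 payments (last $241.51); total interest = total paid − $13,775.00 = $6,146.51.
At $485.00/mo: 39 payments (last $84.34); total interest $4,739.34.
Interest saved = $6,146.51 − $4,739.34 = $1,407.17.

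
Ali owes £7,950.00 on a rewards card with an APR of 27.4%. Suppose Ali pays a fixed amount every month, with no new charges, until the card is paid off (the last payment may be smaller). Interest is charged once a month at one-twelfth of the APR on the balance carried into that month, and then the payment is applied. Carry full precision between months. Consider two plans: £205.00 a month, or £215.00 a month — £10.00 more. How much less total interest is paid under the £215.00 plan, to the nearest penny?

£1,965.42

Monthly rate r = 27.4%/12 = 2.28333% = 0.0228333.
At £205.00/mo: n = ⌈−ln(1 − rB₀/P)/ln(1+r)⌉ = 96 payments (last £202.53); total interest = total paid − £7,950.00 = £11,727.53.
At £215.00/mo: 83 payments (last £82.11); total interest £9,762.11.
Interest saved = £11,727.53 − £9,762.11 = £1,965.42.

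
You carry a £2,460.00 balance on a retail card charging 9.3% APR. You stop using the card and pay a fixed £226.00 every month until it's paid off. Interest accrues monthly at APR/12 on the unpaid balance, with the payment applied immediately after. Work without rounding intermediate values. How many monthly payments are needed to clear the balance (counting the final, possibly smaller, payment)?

Monthly rate r = 9.3%/12 = 0.775% = 0.00775.
Recurrence: B ← B·(1+r) − £226.00.
Month 1: interest £19.07; balance after payment £2,253.07.
Month 2: interest £17.46; balance after payment £2,044.53.
Closed form: n = −ln(1 − rB₀/P)/ln(1+r) = −ln(0.91564)/ln(1.00775) ≈ 11.416, so the balance reaches zero during payment 12.

12 months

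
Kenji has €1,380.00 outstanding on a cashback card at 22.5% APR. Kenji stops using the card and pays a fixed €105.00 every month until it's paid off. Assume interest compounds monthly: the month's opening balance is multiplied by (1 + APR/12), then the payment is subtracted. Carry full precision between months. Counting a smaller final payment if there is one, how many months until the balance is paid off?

16 months

Monthly rate r = 22.5%/12 = 1.875% = 0.01875.
Recurrence: B ← B·(1+r) − €105.00.
Month 1: interest €25.88; balance after payment €1,300.88.
Month 2: interest €24.39; balance after payment €1,220.27.
Closed form: n = −ln(1 − rB₀/P)/ln(1+r) = −ln(0.75357)/ln(1.01875) ≈ 15.231, so the balance reaches zero during payment 16.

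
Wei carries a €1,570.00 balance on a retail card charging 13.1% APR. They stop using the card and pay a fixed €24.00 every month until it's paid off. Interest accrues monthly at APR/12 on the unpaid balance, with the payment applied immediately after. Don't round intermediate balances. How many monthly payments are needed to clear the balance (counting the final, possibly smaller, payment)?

Monthly rate r = 13.1%/12 = 1.09167% = 0.0109167.
Recurrence: B ← B·(1+r) − €24.00.
Month 1: interest €17.14; balance after payment €1,563.14.
Month 2: interest €17.06; balance after payment €1,556.20.
Closed form: n = −ln(1 − rB₀/P)/ln(1+r) = −ln(0.28587)/ln(1.01092) ≈ 115.333, so the balance reaches zero during payment 116.

116 payments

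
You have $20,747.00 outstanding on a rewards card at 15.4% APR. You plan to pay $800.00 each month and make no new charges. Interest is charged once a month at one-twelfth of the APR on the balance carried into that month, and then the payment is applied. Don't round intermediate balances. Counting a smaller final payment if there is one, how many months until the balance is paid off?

Monthly rate r = 15.4%/12 = 1.28333% = 0.0128333.
Recurrence: B ← B·(1+r) − $800.00.
Month 1: interest $266.25; balance after payment $20,213.25.
Month 2: interest $259.40; balance after payment $19,672.66.
Closed form: n = −ln(1 − rB₀/P)/ln(1+r) = −ln(0.66718)/ln(1.01283) ≈ 31.736, so the balance reaches zero during payment 32.

32 payments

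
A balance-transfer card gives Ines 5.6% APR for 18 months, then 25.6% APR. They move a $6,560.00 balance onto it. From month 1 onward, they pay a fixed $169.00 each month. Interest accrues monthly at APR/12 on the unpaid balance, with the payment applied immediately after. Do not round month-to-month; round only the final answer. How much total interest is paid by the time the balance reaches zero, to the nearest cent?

$2,045.26

Promo months 1–18 at r₀ = 5.6%/12 = 0.00466667; months 19+ at r₁ = 25.6%/12 = 0.0213333.
After month 18: iterate B ← B·(1+r₀) − $169.00 for 18 months → $3,967.73.
Then at r₁ with $169.00/mo: n₂ = −ln(1 − r₁·B/P)/ln(1+r₁) ≈ 32.92 → 33 more payments.
Total paid = 50·$169.00 + $155.26 = $8,605.26; interest = $8,605.26 − $6,560.00 = $2,045.26.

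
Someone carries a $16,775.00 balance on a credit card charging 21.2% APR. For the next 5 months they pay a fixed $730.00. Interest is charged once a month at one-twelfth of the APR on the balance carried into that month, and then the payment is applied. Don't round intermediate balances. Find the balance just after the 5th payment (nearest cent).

Monthly rate r = 21.2%/12 = 1.76667% = 0.0176667.
Each month: B ← B·(1+r) − $730.00.
Month 1: interest $296.36; balance after payment $16,341.36.
Month 2: interest $288.70; balance after payment $15,900.06.
Month 3: interest $280.90; balance after payment $15,450.96.
Month 4: interest $272.97; balance after payment $14,993.92.
Month 5: interest $264.89; balance after payment $14,528.82.

$14,528.82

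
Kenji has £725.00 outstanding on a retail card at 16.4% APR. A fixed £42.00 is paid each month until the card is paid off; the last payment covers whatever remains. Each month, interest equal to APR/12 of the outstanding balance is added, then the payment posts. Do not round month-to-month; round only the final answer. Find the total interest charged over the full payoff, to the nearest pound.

£108

Monthly rate r = 16.4%/12 = 1.36667% = 0.0136667.
Payoff takes n = ⌈−ln(1 − rB₀/P)/ln(1+r)⌉ = ⌈19.823⌉ = 20 payments; the last is £34.59.
Total paid = 19·£42.00 + £34.59 = £832.59.
Total interest = total paid − principal = £832.59 − £725.00 = £107.59.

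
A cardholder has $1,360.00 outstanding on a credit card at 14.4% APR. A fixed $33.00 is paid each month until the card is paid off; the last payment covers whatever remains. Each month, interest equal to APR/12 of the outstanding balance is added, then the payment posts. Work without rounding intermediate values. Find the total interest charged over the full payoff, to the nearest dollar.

Monthly rate r = 14.4%/12 = 1.2% = 0.012.
Payoff takes n = ⌈−ln(1 − rB₀/P)/ln(1+r)⌉ = ⌈57.199⌉ = 58 payments; the last is $6.58.
Total paid = 57·$33.00 + $6.58 = $1,887.58.
Total interest = total paid − principal = $1,887.58 − $1,360.00 = $527.58.

$528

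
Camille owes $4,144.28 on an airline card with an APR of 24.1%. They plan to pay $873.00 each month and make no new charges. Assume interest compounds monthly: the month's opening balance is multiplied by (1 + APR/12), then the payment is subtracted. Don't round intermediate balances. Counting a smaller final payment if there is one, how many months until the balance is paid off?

6 payments

Monthly rate r = 24.1%/12 = 2.00833% = 0.0200833.
Recurrence: B ← B·(1+r) − $873.00.
Month 1: interest $83.23; balance after payment $3,354.51.
Month 2: interest $67.37; balance after payment $2,548.88.
Month 3: interest $51.19; balance after payment $1,727.07.
Month 4: interest $34.69; balance after payment $888.76.
Month 5: interest $17.85; balance after payment $33.61.
Month 6: interest $0.67; balance after payment $0.00.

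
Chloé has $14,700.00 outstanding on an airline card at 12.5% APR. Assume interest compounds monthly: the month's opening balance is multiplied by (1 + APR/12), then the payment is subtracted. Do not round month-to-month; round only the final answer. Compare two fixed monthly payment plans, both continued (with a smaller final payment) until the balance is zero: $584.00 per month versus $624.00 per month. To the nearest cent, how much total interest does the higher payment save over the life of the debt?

Monthly rate r = 12.5%/12 = 1.04167% = 0.0104167.
At $584.00/mo: n = ⌈−ln(1 − rB₀/P)/ln(1+r)⌉ = 30 payments (last $201.43); total interest = total paid − $14,700.00 = $2,437.43.
At $624.00/mo: 28 payments (last $106.58); total interest $2,254.58.
Interest saved = $2,437.43 − $2,254.58 = $182.85.

$182.85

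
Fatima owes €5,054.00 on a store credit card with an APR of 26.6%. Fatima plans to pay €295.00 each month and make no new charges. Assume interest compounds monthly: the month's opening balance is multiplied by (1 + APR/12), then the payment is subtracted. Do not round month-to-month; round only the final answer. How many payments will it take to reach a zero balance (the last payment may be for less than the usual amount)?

Monthly rate r = 26.6%/12 = 2.21667% = 0.0221667.
Recurrence: B ← B·(1+r) − €295.00.
Month 1: interest €112.03; balance after payment €4,871.03.
Month 2: interest €107.97; balance after payment €4,684.00.
Closed form: n = −ln(1 − rB₀/P)/ln(1+r) = −ln(0.62024)/ln(1.02217) ≈ 21.786, so the balance reaches zero during payment 22.

22 payments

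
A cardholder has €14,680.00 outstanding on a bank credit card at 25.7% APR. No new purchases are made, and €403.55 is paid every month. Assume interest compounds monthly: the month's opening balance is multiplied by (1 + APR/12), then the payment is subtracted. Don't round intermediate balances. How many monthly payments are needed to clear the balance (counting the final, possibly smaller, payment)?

72 months

Monthly rate r = 25.7%/12 = 2.14167% = 0.0214167.
Recurrence: B ← B·(1+r) − €403.55.
Month 1: interest €314.40; balance after payment €14,590.85.
Month 2: interest €312.49; balance after payment €14,499.78.
Closed form: n = −ln(1 − rB₀/P)/ln(1+r) = −ln(0.22092)/ln(1.02142) ≈ 71.255, so the balance reaches zero during payment 72.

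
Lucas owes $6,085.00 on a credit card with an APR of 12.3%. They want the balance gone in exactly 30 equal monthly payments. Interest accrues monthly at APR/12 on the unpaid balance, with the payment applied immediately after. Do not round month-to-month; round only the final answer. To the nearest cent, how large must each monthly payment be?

$236.64

Monthly rate r = 12.3%/12 = 1.025% = 0.01025.
Level-payment amortization: P = B₀·r / (1 − (1+r)^(−n)) = 6085.00·0.01025 / (1 − 1.01025^(−30)).
Denominator 1 − (1+r)^(−30) = 0.263565329.
P = 62.3713 / 0.263565329 ≈ 236.64.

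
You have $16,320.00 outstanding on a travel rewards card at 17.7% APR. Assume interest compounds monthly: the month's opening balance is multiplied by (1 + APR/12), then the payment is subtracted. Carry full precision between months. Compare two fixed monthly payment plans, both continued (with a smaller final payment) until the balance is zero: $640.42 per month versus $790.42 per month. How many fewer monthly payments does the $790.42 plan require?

Monthly rate r = 17.7%/12 = 1.475% = 0.01475.
At $640.42/mo: n = ⌈−ln(1 − rB₀/P)/ln(1+r)⌉ = 33 payments (last $125.70); total interest = total paid − $16,320.00 = $4,299.14.
At $790.42/mo: 25 payments (last $636.66); total interest $3,286.74.
Payments saved = 33 − 25 = 8.

8 fewer payments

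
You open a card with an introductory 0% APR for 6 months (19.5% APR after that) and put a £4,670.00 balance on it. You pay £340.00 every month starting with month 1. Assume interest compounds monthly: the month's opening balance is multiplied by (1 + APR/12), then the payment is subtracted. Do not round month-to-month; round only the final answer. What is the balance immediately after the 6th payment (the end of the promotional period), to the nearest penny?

£2,630.00

Promo months 1–6 at r₀ = 0%/12 = 0; months 7+ at r₁ = 19.5%/12 = 0.01625.
After month 6 (no interest yet): B = £4,670.00 − 6·£340.00 = £2,630.00.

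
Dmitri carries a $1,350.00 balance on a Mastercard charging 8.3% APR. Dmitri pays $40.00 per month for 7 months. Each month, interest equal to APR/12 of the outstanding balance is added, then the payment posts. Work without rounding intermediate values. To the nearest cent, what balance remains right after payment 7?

Monthly rate r = 8.3%/12 = 0.691667% = 0.00691667.
Each month: B ← B·(1+r) − $40.00.
Month 1: interest $9.34; balance after payment $1,319.34.
Month 2: interest $9.13; balance after payment $1,288.46.
Month 3: interest $8.91; balance after payment $1,257.37.
Month 4: interest $8.70; balance after payment $1,226.07.
Month 5: interest $8.48; balance after payment $1,194.55.
Month 6: interest $8.26; balance after payment $1,162.81.
Month 7: interest $8.04; balance after payment $1,130.86.

$1,130.86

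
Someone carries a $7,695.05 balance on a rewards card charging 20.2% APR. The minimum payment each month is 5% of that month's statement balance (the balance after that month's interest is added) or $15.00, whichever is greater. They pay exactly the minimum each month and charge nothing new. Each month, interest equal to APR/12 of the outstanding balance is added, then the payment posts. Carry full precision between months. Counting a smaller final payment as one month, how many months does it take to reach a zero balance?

119 months

Monthly rate r = 20.2%/12 = 1.68333% = 0.0168333.
While 5% of the post-interest balance exceeds $15.00, each month B ← (B·(1+r))·(1 − 0.05), i.e. B shrinks by the factor (1+r)·0.95 = 0.96599.
This holds for months 1–95. Entering month 96 the balance is $287.53; 5% of the post-interest balance is now below $15.00, so the flat $15.00 minimum applies from here.
From month 96 a fixed $15.00 at rate r clears $287.53 in 24 more payments. Total: 95 + 24 = 119 months.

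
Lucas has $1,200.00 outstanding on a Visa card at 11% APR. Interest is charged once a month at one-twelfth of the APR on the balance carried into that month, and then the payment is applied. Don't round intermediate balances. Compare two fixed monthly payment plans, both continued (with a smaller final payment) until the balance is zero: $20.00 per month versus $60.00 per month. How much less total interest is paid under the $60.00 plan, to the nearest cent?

$418.47

Monthly rate r = 11%/12 = 0.916667% = 0.00916667.
At $20.00/mo: n = ⌈−ln(1 − rB₀/P)/ln(1+r)⌉ = 88 payments (last $10.19); total interest = total paid − $1,200.00 = $550.19.
At $60.00/mo: 23 payments (last $11.72); total interest $131.72.
Interest saved = $550.19 − $131.72 = $418.47.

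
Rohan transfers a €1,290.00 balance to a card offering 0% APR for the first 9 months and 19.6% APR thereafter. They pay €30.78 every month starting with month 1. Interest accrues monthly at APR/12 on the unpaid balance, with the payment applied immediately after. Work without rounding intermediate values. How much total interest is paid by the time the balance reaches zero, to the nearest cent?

€452.21

Promo months 1–9 at r₀ = 0%/12 = 0; months 10+ at r₁ = 19.6%/12 = 0.0163333.
After month 9 (no interest yet): B = €1,290.00 − 9·€30.78 = €1,012.98.
Then at r₁ with €30.78/mo: n₂ = −ln(1 − r₁·B/P)/ln(1+r₁) ≈ 47.60 → 48 more payments.
Total paid = 56·€30.78 + €18.53 = €1,742.21; interest = €1,742.21 − €1,290.00 = €452.21.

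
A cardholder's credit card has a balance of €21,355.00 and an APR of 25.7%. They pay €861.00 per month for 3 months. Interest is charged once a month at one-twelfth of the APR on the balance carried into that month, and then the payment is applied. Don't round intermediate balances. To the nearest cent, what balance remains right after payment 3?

€20,117.94

Monthly rate r = 25.7%/12 = 2.14167% = 0.0214167.
Each month: B ← B·(1+r) − €861.00.
Month 1: interest €457.35; balance after payment €20,951.35.
Month 2: interest €448.71; balance after payment €20,539.06.
Month 3: interest €439.88; balance after payment €20,117.94.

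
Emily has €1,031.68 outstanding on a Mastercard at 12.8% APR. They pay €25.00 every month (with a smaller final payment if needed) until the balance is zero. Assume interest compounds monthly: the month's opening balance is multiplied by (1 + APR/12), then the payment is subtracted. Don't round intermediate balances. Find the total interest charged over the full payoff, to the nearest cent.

€335.31

Monthly rate r = 12.8%/12 = 1.06667% = 0.0106667.
Payoff takes n = ⌈−ln(1 − rB₀/P)/ln(1+r)⌉ = ⌈54.678⌉ = 55 payments; the last is €16.99.
Total paid = 54·€25.00 + €16.99 = €1,366.99.
Total interest = total paid − principal = €1,366.99 − €1,031.68 = €335.31.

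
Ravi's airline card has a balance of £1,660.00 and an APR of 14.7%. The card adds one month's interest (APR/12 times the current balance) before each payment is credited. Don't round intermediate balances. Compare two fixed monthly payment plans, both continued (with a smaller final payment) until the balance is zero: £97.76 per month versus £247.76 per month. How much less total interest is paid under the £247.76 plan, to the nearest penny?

£129.80

Monthly rate r = 14.7%/12 = 1.225% = 0.01225.
At £97.76/mo: n = ⌈−ln(1 − rB₀/P)/ln(1+r)⌉ = 20 payments (last £15.09); total interest = total paid − £1,660.00 = £212.53.
At £247.76/mo: 8 payments (last £8.41); total interest £82.73.
Interest saved = £212.53 − £82.73 = £129.80.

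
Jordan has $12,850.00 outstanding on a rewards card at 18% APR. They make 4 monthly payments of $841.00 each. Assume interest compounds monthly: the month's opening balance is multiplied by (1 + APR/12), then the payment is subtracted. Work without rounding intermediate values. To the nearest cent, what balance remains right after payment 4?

$10,198.07

Monthly rate r = 18%/12 = 1.5% = 0.015.
Each month: B ← B·(1+r) − $841.00.
Month 1: interest $192.75; balance after payment $12,201.75.
Month 2: interest $183.03; balance after payment $11,543.78.
Month 3: interest $173.16; balance after payment $10,875.93.
Month 4: interest $163.14; balance after payment $10,198.07.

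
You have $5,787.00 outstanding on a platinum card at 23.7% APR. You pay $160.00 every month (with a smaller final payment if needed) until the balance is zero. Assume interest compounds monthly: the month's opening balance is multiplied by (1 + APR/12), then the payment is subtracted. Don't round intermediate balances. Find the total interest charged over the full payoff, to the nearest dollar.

$4,463

Monthly rate r = 23.7%/12 = 1.975% = 0.01975.
Payoff takes n = ⌈−ln(1 − rB₀/P)/ln(1+r)⌉ = ⌈64.064⌉ = 65 payments; the last is $10.30.
Total paid = 64·$160.00 + $10.30 = $10,250.30.
Total interest = total paid − principal = $10,250.30 − $5,787.00 = $4,463.30.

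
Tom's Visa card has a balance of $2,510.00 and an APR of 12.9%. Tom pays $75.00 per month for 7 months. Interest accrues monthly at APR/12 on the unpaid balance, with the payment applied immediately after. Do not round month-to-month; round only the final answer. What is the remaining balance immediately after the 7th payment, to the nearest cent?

Monthly rate r = 12.9%/12 = 1.075% = 0.01075.
Each month: B ← B·(1+r) − $75.00.
Month 1: interest $26.98; balance after payment $2,461.98.
Month 2: interest $26.47; balance after payment $2,413.45.
Month 3: interest $25.94; balance after payment $2,364.39.
Month 4: interest $25.42; balance after payment $2,314.81.
Month 5: interest $24.88; balance after payment $2,264.69.
Month 6: interest $24.35; balance after payment $2,214.04.
Month 7: interest $23.80; balance after payment $2,162.84.

$2,162.84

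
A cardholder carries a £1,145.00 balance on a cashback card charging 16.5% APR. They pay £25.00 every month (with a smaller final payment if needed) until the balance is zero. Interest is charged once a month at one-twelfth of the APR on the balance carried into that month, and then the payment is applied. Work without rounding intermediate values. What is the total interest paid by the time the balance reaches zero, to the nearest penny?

£673.93

Monthly rate r = 16.5%/12 = 1.375% = 0.01375.
Payoff takes n = ⌈−ln(1 − rB₀/P)/ln(1+r)⌉ = ⌈72.756⌉ = 73 payments; the last is £18.93.
Total paid = 72·£25.00 + £18.93 = £1,818.93.
Total interest = total paid − principal = £1,818.93 − £1,145.00 = £673.93.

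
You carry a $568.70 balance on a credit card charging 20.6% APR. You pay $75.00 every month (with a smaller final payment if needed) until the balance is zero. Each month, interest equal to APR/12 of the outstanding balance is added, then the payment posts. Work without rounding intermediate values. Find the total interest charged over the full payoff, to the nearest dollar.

Monthly rate r = 20.6%/12 = 1.71667% = 0.0171667.
Payoff takes n = ⌈−ln(1 − rB₀/P)/ln(1+r)⌉ = ⌈8.193⌉ = 9 payments; the last is $14.59.
Total paid = 8·$75.00 + $14.59 = $614.59.
Total interest = total paid − principal = $614.59 − $568.70 = $45.89.

$46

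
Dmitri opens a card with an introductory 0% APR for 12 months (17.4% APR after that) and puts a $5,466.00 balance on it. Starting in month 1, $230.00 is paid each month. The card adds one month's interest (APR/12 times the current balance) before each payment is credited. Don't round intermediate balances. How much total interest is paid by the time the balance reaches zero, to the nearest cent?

$282.43

Promo months 1–12 at r₀ = 0%/12 = 0; months 13+ at r₁ = 17.4%/12 = 0.0145.
After month 12 (no interest yet): B = $5,466.00 − 12·$230.00 = $2,706.00.
Then at r₁ with $230.00/mo: n₂ = −ln(1 − r₁·B/P)/ln(1+r₁) ≈ 12.99 → 13 more payments.
Total paid = 24·$230.00 + $228.43 = $5,748.43; interest = $5,748.43 − $5,466.00 = $282.43.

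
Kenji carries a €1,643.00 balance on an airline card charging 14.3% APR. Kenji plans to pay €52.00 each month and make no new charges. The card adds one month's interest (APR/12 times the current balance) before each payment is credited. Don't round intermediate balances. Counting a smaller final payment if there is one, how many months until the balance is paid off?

40 payments

Monthly rate r = 14.3%/12 = 1.19167% = 0.0119167.
Recurrence: B ← B·(1+r) − €52.00.
Month 1: interest €19.58; balance after payment €1,610.58.
Month 2: interest €19.19; balance after payment €1,577.77.
Closed form: n = −ln(1 − rB₀/P)/ln(1+r) = −ln(0.62348)/ln(1.01192) ≈ 39.881, so the balance reaches zero during payment 40.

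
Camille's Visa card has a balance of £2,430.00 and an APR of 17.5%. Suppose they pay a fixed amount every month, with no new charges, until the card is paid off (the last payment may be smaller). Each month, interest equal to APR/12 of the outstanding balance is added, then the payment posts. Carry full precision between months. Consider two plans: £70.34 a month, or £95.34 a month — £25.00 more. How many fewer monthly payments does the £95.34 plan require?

16 fewer payments

Monthly rate r = 17.5%/12 = 1.45833% = 0.0145833.
At £70.34/mo: n = ⌈−ln(1 − rB₀/P)/ln(1+r)⌉ = 49 payments (last £28.48); total interest = total paid − £2,430.00 = £974.80.
At £95.34/mo: 33 payments (last £9.51); total interest £630.39.
Payments saved = 49 − 33 = 16.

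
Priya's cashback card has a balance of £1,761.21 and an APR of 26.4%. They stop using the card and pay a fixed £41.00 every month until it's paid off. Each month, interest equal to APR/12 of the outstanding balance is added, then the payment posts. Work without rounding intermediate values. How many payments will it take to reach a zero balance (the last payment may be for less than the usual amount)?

134 payments

Monthly rate r = 26.4%/12 = 2.2% = 0.022.
Recurrence: B ← B·(1+r) − £41.00.
Month 1: interest £38.75; balance after payment £1,758.96.
Month 2: interest £38.70; balance after payment £1,756.65.
Closed form: n = −ln(1 − rB₀/P)/ln(1+r) = −ln(0.05496)/ln(1.022) ≈ 133.315, so the balance reaches zero during payment 134.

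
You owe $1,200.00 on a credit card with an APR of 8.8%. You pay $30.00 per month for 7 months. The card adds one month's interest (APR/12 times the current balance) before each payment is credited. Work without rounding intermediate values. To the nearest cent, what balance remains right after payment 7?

$1,048.30

Monthly rate r = 8.8%/12 = 0.733333% = 0.00733333.
Each month: B ← B·(1+r) − $30.00.
Month 1: interest $8.80; balance after payment $1,178.80.
Month 2: interest $8.64; balance after payment $1,157.44.
Month 3: interest $8.49; balance after payment $1,135.93.
Month 4: interest $8.33; balance after payment $1,114.26.
Month 5: interest $8.17; balance after payment $1,092.43.
Month 6: interest $8.01; balance after payment $1,070.45.
Month 7: interest $7.85; balance after payment $1,048.30.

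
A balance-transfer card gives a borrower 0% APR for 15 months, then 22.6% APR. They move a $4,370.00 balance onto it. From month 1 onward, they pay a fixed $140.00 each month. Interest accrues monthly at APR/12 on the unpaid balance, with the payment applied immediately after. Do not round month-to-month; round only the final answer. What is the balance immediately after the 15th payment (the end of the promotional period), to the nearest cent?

$2,270.00

Promo months 1–15 at r₀ = 0%/12 = 0; months 16+ at r₁ = 22.6%/12 = 0.0188333.
After month 15 (no interest yet): B = $4,370.00 − 15·$140.00 = $2,270.00.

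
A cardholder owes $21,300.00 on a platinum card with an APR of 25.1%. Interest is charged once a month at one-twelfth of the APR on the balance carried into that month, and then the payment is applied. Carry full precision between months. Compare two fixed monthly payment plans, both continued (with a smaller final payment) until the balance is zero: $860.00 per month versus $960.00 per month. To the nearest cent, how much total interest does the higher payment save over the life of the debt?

Monthly rate r = 25.1%/12 = 2.09167% = 0.0209167.
At $860.00/mo: n = ⌈−ln(1 − rB₀/P)/ln(1+r)⌉ = 36 payments (last $225.54); total interest = total paid − $21,300.00 = $9,025.54.
At $960.00/mo: 31 payments (last $129.09); total interest $7,629.09.
Interest saved = $9,025.54 − $7,629.09 = $1,396.45.

$1,396.45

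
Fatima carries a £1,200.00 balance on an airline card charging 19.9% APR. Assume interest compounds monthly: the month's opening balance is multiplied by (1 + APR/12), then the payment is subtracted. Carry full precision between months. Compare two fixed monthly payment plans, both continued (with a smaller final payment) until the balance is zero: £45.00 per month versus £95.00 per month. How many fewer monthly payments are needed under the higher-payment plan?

Monthly rate r = 19.9%/12 = 1.65833% = 0.0165833.
At £45.00/mo: n = ⌈−ln(1 − rB₀/P)/ln(1+r)⌉ = 36 payments (last £22.36); total interest = total paid − £1,200.00 = £397.36.
At £95.00/mo: 15 payments (last £27.85); total interest £157.85.
Payments saved = 36 − 15 = 21.

21 fewer payments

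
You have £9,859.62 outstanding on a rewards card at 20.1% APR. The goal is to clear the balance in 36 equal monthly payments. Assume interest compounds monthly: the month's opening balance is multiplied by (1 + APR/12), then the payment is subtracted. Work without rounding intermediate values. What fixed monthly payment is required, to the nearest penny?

£366.92

Monthly rate r = 20.1%/12 = 1.675% = 0.01675.
Level-payment amortization: P = B₀·r / (1 − (1+r)^(−n)) = 9859.62·0.01675 / (1 − 1.01675^(−36)).
Denominator 1 − (1+r)^(−36) = 0.450092705.
P = 165.149 / 0.450092705 ≈ 366.92.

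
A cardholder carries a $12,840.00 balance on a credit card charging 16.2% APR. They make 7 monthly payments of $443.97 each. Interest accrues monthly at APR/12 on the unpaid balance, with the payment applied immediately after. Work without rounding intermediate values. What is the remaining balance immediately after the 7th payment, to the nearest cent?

$10,867.12

Monthly rate r = 16.2%/12 = 1.35% = 0.0135.
Each month: B ← B·(1+r) − $443.97.
Month 1: interest $173.34; balance after payment $12,569.37.
Month 2: interest $169.69; balance after payment $12,295.09.
Month 3: interest $165.98; balance after payment $12,017.10.
Month 4: interest $162.23; balance after payment $11,735.36.
Month 5: interest $158.43; balance after payment $11,449.82.
Month 6: interest $154.57; balance after payment $11,160.42.
Month 7: interest $150.67; balance after payment $10,867.12.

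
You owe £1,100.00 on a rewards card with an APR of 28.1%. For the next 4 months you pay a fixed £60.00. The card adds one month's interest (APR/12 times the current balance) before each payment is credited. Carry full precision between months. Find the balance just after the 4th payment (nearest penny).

Monthly rate r = 28.1%/12 = 2.34167% = 0.0234167.
Each month: B ← B·(1+r) − £60.00.
Month 1: interest £25.76; balance after payment £1,065.76.
Month 2: interest £24.96; balance after payment £1,030.71.
Month 3: interest £24.14; balance after payment £994.85.
Month 4: interest £23.30; balance after payment £958.15.

£958.15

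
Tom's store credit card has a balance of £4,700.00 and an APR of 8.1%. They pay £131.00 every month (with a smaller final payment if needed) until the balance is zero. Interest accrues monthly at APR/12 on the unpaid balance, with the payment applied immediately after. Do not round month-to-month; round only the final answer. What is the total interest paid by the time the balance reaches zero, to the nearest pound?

Monthly rate r = 8.1%/12 = 0.675% = 0.00675.
Payoff takes n = ⌈−ln(1 − rB₀/P)/ln(1+r)⌉ = ⌈41.221⌉ = 42 payments; the last is £28.96.
Total paid = 41·£131.00 + £28.96 = £5,399.96.
Total interest = total paid − principal = £5,399.96 − £4,700.00 = £699.96.

£700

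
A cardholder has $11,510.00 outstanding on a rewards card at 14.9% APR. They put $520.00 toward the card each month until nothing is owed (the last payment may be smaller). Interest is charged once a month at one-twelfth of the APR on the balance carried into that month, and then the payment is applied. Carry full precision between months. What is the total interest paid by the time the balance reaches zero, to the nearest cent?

$2,031.82

Monthly rate r = 14.9%/12 = 1.24167% = 0.0124167.
Payoff takes n = ⌈−ln(1 − rB₀/P)/ln(1+r)⌉ = ⌈26.042⌉ = 27 payments; the last is $21.82.
Total paid = 26·$520.00 + $21.82 = $13,541.82.
Total interest = total paid − principal = $13,541.82 − $11,510.00 = $2,031.82.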